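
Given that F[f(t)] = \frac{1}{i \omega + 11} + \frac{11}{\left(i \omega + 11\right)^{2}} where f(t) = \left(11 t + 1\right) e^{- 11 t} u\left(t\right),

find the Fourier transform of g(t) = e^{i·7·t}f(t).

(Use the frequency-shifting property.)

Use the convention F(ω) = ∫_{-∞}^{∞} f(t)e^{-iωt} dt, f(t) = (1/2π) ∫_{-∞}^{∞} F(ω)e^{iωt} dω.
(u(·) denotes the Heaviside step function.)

F[g](ω) = \frac{11 i \left(\omega - 7\right) + \left(i \left(\omega - 7\right) + 11\right)^{2} + 121}{\left(i \left(\omega - 7\right) + 11\right)^{3}}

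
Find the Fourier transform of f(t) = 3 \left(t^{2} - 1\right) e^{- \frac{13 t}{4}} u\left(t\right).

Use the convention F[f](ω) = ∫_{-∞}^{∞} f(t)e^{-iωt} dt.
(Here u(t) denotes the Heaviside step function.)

F(ω) = \frac{12 \left(128 i \omega - \left(4 i \omega + 13\right)^{3} + 416\right)}{\left(4 i \omega + 13\right)^{4}}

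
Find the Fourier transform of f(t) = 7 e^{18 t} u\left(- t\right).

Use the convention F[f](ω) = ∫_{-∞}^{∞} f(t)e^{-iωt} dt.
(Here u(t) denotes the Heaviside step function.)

F(ω) = - \frac{7}{i \omega - 18}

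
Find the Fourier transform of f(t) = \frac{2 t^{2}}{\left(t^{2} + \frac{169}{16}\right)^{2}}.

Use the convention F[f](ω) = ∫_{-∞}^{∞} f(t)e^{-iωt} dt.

F(ω) = \frac{\pi \left(4 - 13 \left|{\omega}\right|\right) e^{- \frac{13 \left|{\omega}\right|}{4}}}{13}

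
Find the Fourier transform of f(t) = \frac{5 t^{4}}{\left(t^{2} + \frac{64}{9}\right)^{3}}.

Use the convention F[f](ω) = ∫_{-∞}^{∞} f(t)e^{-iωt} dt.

F(ω) = \frac{5 \pi \left(64 \omega^{2} - 120 \left|{\omega}\right| + 27\right) e^{- \frac{8 \left|{\omega}\right|}{3}}}{192}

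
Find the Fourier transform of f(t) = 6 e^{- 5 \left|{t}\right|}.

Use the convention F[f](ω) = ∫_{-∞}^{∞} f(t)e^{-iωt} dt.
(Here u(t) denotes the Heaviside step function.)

F(ω) = \frac{60}{\omega^{2} + 25}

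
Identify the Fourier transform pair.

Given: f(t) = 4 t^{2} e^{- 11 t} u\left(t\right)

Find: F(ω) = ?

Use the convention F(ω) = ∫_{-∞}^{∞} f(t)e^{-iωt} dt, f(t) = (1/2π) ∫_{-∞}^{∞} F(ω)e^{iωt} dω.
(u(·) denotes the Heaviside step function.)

F(ω) = \frac{8}{\left(i \omega + 11\right)^{3}}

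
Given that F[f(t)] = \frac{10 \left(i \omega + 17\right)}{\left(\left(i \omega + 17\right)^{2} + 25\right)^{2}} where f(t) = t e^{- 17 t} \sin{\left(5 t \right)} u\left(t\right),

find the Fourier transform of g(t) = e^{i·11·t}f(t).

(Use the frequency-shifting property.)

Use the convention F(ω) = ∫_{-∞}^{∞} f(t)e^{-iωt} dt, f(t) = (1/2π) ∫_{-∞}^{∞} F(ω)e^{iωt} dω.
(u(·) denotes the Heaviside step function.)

F[g](ω) = \frac{10 \left(i \left(\omega - 11\right) + 17\right)}{\left(\left(i \left(\omega - 11\right) + 17\right)^{2} + 25\right)^{2}}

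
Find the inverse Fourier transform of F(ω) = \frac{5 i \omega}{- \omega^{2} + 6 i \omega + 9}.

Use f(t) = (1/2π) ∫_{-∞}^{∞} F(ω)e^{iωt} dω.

f(t) = 5 \left(1 - 3 t\right) e^{- 3 t} u\left(t\right)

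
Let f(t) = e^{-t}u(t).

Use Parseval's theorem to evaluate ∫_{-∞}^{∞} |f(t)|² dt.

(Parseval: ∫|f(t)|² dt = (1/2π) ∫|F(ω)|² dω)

∫|f(t)|² dt = \frac{1}{2}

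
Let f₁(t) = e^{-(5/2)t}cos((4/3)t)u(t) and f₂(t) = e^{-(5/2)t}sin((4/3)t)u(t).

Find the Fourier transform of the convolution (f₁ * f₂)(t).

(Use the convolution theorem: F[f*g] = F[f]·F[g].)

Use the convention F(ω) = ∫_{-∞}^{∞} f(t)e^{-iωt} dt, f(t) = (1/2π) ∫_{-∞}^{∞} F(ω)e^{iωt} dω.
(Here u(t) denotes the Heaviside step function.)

F[f₁*f₂](ω) = \frac{864 \left(2 i \omega + 5\right)}{\left(9 \left(2 i \omega + 5\right)^{2} + 64\right)^{2}}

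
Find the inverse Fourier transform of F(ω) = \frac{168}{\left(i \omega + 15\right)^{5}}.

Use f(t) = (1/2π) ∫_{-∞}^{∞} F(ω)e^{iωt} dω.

f(t) = 7 t^{4} e^{- 15 t} u\left(t\right)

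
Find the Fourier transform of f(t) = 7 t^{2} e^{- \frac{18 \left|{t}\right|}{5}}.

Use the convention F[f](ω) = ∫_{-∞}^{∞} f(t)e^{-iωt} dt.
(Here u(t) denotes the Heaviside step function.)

F(ω) = \frac{189000 \left(108 - 25 \omega^{2}\right)}{\left(25 \omega^{2} + 324\right)^{3}}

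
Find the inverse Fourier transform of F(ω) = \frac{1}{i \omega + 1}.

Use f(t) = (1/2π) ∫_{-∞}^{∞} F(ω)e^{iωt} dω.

f(t) = e^{- t} u\left(t\right)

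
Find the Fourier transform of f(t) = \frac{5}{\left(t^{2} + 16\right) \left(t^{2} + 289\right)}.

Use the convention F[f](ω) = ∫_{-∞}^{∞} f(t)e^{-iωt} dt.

F(ω) = \frac{5 \pi \left(17 e^{13 \left|{\omega}\right|} - 4\right) e^{- 17 \left|{\omega}\right|}}{18564}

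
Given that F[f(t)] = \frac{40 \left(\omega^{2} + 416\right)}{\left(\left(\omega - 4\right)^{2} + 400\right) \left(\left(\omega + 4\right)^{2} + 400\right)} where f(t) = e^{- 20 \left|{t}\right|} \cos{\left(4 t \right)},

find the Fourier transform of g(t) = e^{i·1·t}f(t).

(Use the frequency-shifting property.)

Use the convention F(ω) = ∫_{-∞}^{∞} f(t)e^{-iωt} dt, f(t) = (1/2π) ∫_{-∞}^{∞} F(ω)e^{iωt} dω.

F[g](ω) = \frac{40 \left(\left(\omega - 1\right)^{2} + 416\right)}{\left(\left(\omega - 5\right)^{2} + 400\right) \left(\left(\omega + 3\right)^{2} + 400\right)}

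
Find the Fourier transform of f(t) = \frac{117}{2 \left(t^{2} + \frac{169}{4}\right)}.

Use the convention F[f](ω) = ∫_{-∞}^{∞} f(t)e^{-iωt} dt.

F(ω) = 9 \pi e^{- \frac{13 \left|{\omega}\right|}{2}}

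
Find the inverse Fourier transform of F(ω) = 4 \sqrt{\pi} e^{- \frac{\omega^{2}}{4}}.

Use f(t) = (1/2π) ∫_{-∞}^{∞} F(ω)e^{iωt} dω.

f(t) = 4 e^{- t^{2}}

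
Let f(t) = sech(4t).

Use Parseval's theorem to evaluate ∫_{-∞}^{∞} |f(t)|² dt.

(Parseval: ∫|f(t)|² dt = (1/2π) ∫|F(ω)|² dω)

∫|f(t)|² dt = \frac{1}{2}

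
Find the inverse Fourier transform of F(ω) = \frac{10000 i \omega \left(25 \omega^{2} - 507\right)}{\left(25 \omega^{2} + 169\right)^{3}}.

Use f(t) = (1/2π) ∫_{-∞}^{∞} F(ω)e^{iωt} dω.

f(t) = 4 t e^{- \frac{13 \left|{t}\right|}{5}} \left|{t}\right|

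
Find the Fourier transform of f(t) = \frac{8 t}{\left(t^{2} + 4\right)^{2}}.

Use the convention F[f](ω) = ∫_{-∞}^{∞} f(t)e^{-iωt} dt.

F(ω) = - 2 i \pi \omega e^{- 2 \left|{\omega}\right|}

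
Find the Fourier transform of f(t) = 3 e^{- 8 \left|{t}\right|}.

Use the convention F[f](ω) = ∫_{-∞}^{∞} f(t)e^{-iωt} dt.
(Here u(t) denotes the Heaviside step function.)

F(ω) = \frac{48}{\omega^{2} + 64}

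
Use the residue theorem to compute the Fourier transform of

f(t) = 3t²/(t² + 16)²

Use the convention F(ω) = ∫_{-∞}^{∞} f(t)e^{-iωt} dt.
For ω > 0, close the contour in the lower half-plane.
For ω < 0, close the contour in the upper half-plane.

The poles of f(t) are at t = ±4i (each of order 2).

Let g(z) = f(z)e^{-iωz}; for large |z| the factor e^{-iωz} decays in the lower half-plane when ω > 0 and in the upper half-plane when ω < 0.

Case ω > 0 (lower half-plane, clockwise contour ⇒ F(ω) = -2πi·ΣRes):
  Res_{z = - 4 i} g(z) = \frac{3 i \left(1 - 4 \omega\right) e^{- 4 \omega}}{16} (pole of order 2)
  F(ω) = -2πi·ΣRes = \frac{3 \pi \left(1 - 4 \omega\right) e^{- 4 \omega}}{8}

Case ω < 0 (upper half-plane, counterclockwise contour ⇒ F(ω) = +2πi·ΣRes):
  Res_{z = 4 i} g(z) = \frac{3 i \left(- 4 \omega - 1\right) e^{4 \omega}}{16} (pole of order 2)
  F(ω) = 2πi·ΣRes = \frac{3 \pi \left(4 \omega + 1\right) e^{4 \omega}}{8}

Both cases combine into a single formula in |ω|:

F(ω) = \frac{3 \pi \left(1 - 4 \left|{\omega}\right|\right) e^{- 4 \left|{\omega}\right|}}{8}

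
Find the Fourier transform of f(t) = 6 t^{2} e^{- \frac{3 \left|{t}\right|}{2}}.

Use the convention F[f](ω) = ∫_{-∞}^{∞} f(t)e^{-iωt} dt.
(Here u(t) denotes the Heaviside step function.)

F(ω) = \frac{1728 \left(3 - 4 \omega^{2}\right)}{\left(4 \omega^{2} + 9\right)^{3}}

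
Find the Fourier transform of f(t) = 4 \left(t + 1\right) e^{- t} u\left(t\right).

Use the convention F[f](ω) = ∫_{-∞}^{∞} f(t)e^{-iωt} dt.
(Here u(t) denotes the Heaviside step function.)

F(ω) = \frac{4 \left(- i \omega - 2\right)}{\omega^{2} - 2 i \omega - 1}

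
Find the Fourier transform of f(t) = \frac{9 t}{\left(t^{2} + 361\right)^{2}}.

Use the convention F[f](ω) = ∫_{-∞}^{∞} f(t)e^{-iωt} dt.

F(ω) = - \frac{9 i \pi \omega e^{- 19 \left|{\omega}\right|}}{38}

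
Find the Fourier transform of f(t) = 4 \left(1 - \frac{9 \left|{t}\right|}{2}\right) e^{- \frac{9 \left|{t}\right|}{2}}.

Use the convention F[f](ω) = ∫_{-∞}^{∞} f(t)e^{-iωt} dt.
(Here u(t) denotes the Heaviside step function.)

F(ω) = \frac{1152 \omega^{2}}{\left(4 \omega^{2} + 81\right)^{2}}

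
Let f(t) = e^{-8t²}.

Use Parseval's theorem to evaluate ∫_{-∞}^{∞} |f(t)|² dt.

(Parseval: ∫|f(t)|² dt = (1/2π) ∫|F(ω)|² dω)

∫|f(t)|² dt = \frac{\sqrt{\pi}}{4}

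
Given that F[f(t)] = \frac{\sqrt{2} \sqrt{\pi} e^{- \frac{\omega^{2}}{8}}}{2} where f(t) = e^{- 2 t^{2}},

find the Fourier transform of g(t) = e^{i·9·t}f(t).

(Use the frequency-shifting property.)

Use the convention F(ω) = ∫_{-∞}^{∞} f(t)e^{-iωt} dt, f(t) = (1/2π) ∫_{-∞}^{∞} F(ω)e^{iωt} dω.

F[g](ω) = \frac{\sqrt{2} \sqrt{\pi} e^{- \frac{\left(\omega - 9\right)^{2}}{8}}}{2}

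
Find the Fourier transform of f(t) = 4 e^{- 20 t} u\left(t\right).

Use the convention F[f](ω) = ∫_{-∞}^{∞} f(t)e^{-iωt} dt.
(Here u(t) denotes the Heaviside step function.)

F(ω) = \frac{4}{i \omega + 20}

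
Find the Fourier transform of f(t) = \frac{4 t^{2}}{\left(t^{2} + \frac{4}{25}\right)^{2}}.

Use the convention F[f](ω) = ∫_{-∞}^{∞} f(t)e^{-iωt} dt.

F(ω) = \pi \left(5 - 2 \left|{\omega}\right|\right) e^{- \frac{2 \left|{\omega}\right|}{5}}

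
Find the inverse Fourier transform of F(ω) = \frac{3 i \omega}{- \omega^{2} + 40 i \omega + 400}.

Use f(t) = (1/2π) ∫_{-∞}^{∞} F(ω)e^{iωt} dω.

f(t) = 3 \left(1 - 20 t\right) e^{- 20 t} u\left(t\right)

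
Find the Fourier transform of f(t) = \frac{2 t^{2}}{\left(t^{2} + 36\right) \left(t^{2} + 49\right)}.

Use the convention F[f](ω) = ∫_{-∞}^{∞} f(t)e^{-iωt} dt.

F(ω) = \frac{2 \pi \left(7 - 6 e^{\left|{\omega}\right|}\right) e^{- 7 \left|{\omega}\right|}}{13}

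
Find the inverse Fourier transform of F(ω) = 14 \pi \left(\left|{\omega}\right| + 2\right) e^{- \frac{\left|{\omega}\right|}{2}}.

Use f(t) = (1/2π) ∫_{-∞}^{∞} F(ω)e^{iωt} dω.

f(t) = \frac{7}{\left(t^{2} + \frac{1}{4}\right)^{2}}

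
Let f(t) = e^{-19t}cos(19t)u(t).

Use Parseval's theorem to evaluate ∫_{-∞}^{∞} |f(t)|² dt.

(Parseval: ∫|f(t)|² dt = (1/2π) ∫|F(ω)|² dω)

∫|f(t)|² dt = \frac{3}{152}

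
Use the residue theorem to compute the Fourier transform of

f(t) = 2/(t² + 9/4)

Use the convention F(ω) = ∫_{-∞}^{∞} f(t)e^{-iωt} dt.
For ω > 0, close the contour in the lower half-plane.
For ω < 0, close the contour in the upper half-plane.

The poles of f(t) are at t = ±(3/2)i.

Let g(z) = f(z)e^{-iωz}; for large |z| the factor e^{-iωz} decays in the lower half-plane when ω > 0 and in the upper half-plane when ω < 0.

Case ω > 0 (lower half-plane, clockwise contour ⇒ F(ω) = -2πi·ΣRes):
  Res_{z = - \frac{3 i}{2}} g(z) = \frac{2 i e^{- \frac{3 \omega}{2}}}{3}
  F(ω) = -2πi·ΣRes = \frac{4 \pi e^{- \frac{3 \omega}{2}}}{3}

Case ω < 0 (upper half-plane, counterclockwise contour ⇒ F(ω) = +2πi·ΣRes):
  Res_{z = \frac{3 i}{2}} g(z) = - \frac{2 i e^{\frac{3 \omega}{2}}}{3}
  F(ω) = 2πi·ΣRes = \frac{4 \pi e^{\frac{3 \omega}{2}}}{3}

Both cases combine into a single formula in |ω|:

F(ω) = \frac{4 \pi e^{- \frac{3 \left|{\omega}\right|}{2}}}{3}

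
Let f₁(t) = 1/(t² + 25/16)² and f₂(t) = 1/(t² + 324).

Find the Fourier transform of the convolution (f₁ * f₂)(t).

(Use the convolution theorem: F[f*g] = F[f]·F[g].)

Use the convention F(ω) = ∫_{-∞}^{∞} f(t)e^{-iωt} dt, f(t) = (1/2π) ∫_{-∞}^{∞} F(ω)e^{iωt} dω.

F[f₁*f₂](ω) = \frac{4 \pi^{2} \left(5 \left|{\omega}\right| + 4\right) e^{- \frac{77 \left|{\omega}\right|}{4}}}{1125}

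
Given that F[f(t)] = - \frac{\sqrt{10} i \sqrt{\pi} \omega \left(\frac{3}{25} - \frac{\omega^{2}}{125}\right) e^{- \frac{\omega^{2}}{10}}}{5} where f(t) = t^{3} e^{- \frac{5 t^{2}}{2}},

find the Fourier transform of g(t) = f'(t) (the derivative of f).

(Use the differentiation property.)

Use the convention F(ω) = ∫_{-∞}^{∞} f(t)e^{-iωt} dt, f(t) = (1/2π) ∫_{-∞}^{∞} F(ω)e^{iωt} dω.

F[g](ω) = \frac{\sqrt{10} \sqrt{\pi} \omega^{2} \left(15 - \omega^{2}\right) e^{- \frac{\omega^{2}}{10}}}{625}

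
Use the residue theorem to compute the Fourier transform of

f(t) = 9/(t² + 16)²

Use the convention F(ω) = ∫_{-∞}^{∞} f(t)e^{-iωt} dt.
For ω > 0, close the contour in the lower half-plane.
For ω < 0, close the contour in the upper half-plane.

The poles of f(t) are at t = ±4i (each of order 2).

Let g(z) = f(z)e^{-iωz}; for large |z| the factor e^{-iωz} decays in the lower half-plane when ω > 0 and in the upper half-plane when ω < 0.

Case ω > 0 (lower half-plane, clockwise contour ⇒ F(ω) = -2πi·ΣRes):
  Res_{z = - 4 i} g(z) = \frac{9 i \left(4 \omega + 1\right) e^{- 4 \omega}}{256} (pole of order 2)
  F(ω) = -2πi·ΣRes = \frac{9 \pi \left(4 \omega + 1\right) e^{- 4 \omega}}{128}

Case ω < 0 (upper half-plane, counterclockwise contour ⇒ F(ω) = +2πi·ΣRes):
  Res_{z = 4 i} g(z) = \frac{9 i \left(4 \omega - 1\right) e^{4 \omega}}{256} (pole of order 2)
  F(ω) = 2πi·ΣRes = \frac{9 \pi \left(1 - 4 \omega\right) e^{4 \omega}}{128}

Both cases combine into a single formula in |ω|:

F(ω) = \frac{9 \pi \left(4 \left|{\omega}\right| + 1\right) e^{- 4 \left|{\omega}\right|}}{128}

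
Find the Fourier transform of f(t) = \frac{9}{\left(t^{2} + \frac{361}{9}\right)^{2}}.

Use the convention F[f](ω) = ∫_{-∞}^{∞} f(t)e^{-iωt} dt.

F(ω) = \frac{81 \pi \left(19 \left|{\omega}\right| + 3\right) e^{- \frac{19 \left|{\omega}\right|}{3}}}{13718}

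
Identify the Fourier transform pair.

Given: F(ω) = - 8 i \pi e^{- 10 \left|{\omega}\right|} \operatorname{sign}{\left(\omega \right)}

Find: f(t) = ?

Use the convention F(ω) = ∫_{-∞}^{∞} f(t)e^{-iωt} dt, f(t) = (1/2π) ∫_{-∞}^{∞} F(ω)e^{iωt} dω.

f(t) = \frac{8 t}{t^{2} + 100}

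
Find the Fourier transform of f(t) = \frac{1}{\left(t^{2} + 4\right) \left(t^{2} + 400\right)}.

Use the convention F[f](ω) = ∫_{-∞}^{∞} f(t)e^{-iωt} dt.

F(ω) = \frac{\pi \left(10 e^{18 \left|{\omega}\right|} - 1\right) e^{- 20 \left|{\omega}\right|}}{7920}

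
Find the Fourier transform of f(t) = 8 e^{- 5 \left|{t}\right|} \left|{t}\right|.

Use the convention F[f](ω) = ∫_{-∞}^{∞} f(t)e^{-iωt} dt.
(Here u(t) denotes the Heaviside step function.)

F(ω) = \frac{16 \left(25 - \omega^{2}\right)}{\left(\omega^{2} + 25\right)^{2}}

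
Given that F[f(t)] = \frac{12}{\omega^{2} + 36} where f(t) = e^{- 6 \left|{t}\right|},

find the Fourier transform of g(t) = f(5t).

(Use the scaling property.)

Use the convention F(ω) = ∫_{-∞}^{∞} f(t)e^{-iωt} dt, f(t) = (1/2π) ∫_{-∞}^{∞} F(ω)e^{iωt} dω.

F[g](ω) = \frac{60}{\omega^{2} + 900}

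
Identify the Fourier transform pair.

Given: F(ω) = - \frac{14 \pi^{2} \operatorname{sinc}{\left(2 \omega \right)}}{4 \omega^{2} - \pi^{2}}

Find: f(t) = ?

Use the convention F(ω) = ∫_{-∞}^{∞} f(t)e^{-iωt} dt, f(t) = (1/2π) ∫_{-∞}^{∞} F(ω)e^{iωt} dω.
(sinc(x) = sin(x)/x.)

f(t) = 7 \left(\begin{cases} \frac{\cos{\left(\frac{\pi t}{2} \right)}}{2} + \frac{1}{2} & \text{for}\: \left|{t}\right| < 2 \\0 & \text{otherwise} \end{cases}\right)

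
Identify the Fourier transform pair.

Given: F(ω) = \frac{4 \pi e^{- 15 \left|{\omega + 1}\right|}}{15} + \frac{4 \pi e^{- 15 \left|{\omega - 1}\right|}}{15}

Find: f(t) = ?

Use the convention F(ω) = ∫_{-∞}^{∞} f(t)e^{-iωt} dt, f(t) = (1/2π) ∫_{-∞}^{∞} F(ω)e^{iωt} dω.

f(t) = \frac{8 \cos{\left(t \right)}}{t^{2} + 225}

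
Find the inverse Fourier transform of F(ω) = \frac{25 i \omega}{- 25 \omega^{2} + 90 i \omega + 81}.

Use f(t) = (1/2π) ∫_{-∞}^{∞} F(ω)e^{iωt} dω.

f(t) = \left(1 - \frac{9 t}{5}\right) e^{- \frac{9 t}{5}} u\left(t\right)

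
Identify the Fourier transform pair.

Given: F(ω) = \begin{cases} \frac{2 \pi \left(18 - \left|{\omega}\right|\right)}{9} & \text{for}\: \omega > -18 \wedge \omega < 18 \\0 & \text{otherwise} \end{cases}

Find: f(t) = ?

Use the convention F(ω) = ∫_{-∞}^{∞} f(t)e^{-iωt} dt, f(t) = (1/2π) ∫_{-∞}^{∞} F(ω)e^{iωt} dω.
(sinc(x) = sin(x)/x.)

f(t) = 36 \operatorname{sinc}^{2}{\left(9 t \right)}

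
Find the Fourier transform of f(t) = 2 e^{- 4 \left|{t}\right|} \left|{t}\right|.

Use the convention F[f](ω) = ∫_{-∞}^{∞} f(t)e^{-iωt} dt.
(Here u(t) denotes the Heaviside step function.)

F(ω) = \frac{4 \left(16 - \omega^{2}\right)}{\left(\omega^{2} + 16\right)^{2}}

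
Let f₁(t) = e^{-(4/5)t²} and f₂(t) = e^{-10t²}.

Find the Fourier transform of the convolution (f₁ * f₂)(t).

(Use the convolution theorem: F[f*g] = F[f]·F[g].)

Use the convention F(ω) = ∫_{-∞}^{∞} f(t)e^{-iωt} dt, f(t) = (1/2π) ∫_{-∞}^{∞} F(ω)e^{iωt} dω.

F[f₁*f₂](ω) = \frac{\sqrt{2} \pi e^{- \frac{27 \omega^{2}}{80}}}{4}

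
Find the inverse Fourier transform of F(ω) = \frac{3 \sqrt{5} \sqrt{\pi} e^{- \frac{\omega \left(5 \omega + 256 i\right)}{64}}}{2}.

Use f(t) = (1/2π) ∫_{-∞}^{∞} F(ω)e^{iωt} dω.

f(t) = 6 e^{- \frac{16 \left(t - 4\right)^{2}}{5}}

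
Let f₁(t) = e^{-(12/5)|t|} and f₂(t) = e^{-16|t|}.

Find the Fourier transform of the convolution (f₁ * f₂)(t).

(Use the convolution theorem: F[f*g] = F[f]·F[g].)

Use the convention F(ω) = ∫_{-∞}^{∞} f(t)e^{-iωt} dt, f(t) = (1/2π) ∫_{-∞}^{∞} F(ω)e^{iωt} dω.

F[f₁*f₂](ω) = \frac{3840}{\left(\omega^{2} + 256\right) \left(25 \omega^{2} + 144\right)}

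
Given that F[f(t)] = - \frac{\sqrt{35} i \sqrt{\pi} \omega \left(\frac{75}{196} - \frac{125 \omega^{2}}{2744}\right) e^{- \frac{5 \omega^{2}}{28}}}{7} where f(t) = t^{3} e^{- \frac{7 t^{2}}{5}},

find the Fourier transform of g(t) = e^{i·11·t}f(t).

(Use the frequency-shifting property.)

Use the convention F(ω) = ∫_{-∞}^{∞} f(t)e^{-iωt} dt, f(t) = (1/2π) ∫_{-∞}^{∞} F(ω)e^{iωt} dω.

F[g](ω) = \frac{25 \sqrt{35} i \sqrt{\pi} \left(\omega - 11\right) \left(5 \left(\omega - 11\right)^{2} - 42\right) e^{- \frac{5 \left(\omega - 11\right)^{2}}{28}}}{19208}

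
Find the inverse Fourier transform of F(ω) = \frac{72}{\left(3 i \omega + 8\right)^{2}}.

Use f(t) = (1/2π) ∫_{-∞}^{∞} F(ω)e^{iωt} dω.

f(t) = 8 t e^{- \frac{8 t}{3}} u\left(t\right)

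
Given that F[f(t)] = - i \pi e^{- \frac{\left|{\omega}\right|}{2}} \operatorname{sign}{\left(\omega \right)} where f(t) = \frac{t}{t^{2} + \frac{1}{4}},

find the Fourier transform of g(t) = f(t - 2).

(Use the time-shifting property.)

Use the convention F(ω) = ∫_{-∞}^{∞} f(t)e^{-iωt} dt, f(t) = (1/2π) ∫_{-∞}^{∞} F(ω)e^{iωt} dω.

F[g](ω) = - i \pi e^{- 2 i \omega} e^{- \frac{\left|{\omega}\right|}{2}} \operatorname{sign}{\left(\omega \right)}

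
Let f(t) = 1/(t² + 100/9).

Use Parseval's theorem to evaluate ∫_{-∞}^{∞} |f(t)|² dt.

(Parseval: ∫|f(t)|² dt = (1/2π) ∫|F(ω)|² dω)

∫|f(t)|² dt = \frac{27 \pi}{2000}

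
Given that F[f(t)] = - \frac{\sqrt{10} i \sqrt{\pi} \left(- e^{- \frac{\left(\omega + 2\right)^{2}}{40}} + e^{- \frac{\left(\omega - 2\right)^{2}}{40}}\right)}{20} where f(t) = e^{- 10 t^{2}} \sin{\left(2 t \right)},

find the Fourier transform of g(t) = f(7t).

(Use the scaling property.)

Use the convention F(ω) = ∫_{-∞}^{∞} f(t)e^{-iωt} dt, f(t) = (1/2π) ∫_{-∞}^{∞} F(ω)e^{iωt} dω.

F[g](ω) = \frac{\sqrt{10} i \sqrt{\pi} \left(1 - e^{\frac{\omega}{35}}\right) e^{- \frac{\omega^{2}}{1960} - \frac{\omega}{70} - \frac{1}{10}}}{140}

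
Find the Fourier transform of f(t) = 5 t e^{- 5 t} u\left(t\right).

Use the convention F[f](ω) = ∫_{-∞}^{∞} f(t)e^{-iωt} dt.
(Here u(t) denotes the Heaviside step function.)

F(ω) = \frac{5}{\left(i \omega + 5\right)^{2}}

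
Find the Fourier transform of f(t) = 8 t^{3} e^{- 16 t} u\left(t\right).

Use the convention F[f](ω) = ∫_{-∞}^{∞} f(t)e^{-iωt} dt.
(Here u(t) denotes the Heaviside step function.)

F(ω) = \frac{48}{\left(i \omega + 16\right)^{4}}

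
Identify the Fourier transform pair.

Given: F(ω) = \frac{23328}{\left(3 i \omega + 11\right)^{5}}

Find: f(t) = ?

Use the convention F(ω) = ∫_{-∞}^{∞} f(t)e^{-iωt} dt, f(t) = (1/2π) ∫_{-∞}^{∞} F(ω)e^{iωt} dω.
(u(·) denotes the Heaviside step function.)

f(t) = 4 t^{4} e^{- \frac{11 t}{3}} u\left(t\right)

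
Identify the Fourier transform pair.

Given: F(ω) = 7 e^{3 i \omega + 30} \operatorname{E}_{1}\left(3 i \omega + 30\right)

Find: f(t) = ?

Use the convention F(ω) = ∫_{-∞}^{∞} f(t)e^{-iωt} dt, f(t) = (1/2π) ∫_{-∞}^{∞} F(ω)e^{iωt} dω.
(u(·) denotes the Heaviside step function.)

f(t) = \frac{7 e^{- 10 t} u\left(t\right)}{t + 3}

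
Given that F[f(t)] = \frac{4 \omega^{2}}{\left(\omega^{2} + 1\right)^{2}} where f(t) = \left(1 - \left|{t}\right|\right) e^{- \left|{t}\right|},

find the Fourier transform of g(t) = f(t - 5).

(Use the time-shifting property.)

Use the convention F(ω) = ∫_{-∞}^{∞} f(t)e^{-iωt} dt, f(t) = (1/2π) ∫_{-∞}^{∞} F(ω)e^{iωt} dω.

F[g](ω) = \frac{4 \omega^{2} e^{- 5 i \omega}}{\left(\omega^{2} + 1\right)^{2}}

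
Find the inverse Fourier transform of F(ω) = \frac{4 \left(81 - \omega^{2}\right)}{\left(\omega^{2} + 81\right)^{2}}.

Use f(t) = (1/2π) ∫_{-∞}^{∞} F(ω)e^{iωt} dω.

f(t) = 2 e^{- 9 \left|{t}\right|} \left|{t}\right|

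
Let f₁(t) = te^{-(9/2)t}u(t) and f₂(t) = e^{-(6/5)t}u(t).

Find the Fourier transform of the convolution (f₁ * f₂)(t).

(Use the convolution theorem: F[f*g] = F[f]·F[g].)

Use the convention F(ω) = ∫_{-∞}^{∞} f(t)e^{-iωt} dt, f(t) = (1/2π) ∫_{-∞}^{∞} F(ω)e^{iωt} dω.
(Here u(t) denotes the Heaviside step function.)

F[f₁*f₂](ω) = \frac{20}{\left(2 i \omega + 9\right)^{2} \left(5 i \omega + 6\right)}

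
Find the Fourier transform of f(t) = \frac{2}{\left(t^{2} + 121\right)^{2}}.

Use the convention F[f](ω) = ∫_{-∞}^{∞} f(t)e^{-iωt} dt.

F(ω) = \frac{\pi \left(11 \left|{\omega}\right| + 1\right) e^{- 11 \left|{\omega}\right|}}{1331}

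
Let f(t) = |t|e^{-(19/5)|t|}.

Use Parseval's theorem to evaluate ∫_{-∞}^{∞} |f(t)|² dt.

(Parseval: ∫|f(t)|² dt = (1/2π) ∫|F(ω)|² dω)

∫|f(t)|² dt = \frac{125}{13718}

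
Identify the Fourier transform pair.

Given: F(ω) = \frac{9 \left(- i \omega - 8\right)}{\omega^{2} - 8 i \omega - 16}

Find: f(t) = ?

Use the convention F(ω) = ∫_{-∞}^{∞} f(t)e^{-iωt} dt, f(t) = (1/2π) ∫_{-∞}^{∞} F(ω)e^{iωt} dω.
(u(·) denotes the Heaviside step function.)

f(t) = 9 \left(4 t + 1\right) e^{- 4 t} u\left(t\right)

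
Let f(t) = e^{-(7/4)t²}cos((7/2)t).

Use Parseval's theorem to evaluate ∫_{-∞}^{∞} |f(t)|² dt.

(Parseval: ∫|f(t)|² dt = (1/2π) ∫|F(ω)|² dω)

∫|f(t)|² dt = \frac{\sqrt{14} \sqrt{\pi} \left(1 + e^{\frac{7}{2}}\right)}{14 e^{\frac{7}{2}}}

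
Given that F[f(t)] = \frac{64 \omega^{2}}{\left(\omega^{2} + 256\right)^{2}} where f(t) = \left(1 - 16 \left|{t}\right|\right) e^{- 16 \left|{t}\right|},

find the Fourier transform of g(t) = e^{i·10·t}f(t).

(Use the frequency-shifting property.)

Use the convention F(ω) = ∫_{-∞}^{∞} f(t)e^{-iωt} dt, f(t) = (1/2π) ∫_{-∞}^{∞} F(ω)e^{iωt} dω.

F[g](ω) = \frac{64 \left(\omega - 10\right)^{2}}{\left(\left(\omega - 10\right)^{2} + 256\right)^{2}}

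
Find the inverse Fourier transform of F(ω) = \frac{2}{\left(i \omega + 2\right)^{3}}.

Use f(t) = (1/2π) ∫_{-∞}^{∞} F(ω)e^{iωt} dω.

f(t) = t^{2} e^{- 2 t} u\left(t\right)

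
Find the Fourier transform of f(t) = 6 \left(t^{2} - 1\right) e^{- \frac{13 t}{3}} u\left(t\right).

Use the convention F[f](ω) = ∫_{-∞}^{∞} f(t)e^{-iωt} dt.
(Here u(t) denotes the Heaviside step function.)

F(ω) = \frac{18 \left(54 i \omega - \left(3 i \omega + 13\right)^{3} + 234\right)}{\left(3 i \omega + 13\right)^{4}}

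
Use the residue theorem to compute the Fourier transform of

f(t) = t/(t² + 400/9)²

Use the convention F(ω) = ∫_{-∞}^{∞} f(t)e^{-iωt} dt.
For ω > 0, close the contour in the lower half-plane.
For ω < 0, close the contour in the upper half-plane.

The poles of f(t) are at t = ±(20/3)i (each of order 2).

Let g(z) = f(z)e^{-iωz}; for large |z| the factor e^{-iωz} decays in the lower half-plane when ω > 0 and in the upper half-plane when ω < 0.

Case ω > 0 (lower half-plane, clockwise contour ⇒ F(ω) = -2πi·ΣRes):
  Res_{z = - \frac{20 i}{3}} g(z) = \frac{3 \omega e^{- \frac{20 \omega}{3}}}{80} (pole of order 2)
  F(ω) = -2πi·ΣRes = - \frac{3 i \pi \omega e^{- \frac{20 \omega}{3}}}{40}

Case ω < 0 (upper half-plane, counterclockwise contour ⇒ F(ω) = +2πi·ΣRes):
  Res_{z = \frac{20 i}{3}} g(z) = - \frac{3 \omega e^{\frac{20 \omega}{3}}}{80} (pole of order 2)
  F(ω) = 2πi·ΣRes = - \frac{3 i \pi \omega e^{\frac{20 \omega}{3}}}{40}

Both cases combine into a single formula in |ω|:

F(ω) = - \frac{3 i \pi \omega e^{- \frac{20 \left|{\omega}\right|}{3}}}{40}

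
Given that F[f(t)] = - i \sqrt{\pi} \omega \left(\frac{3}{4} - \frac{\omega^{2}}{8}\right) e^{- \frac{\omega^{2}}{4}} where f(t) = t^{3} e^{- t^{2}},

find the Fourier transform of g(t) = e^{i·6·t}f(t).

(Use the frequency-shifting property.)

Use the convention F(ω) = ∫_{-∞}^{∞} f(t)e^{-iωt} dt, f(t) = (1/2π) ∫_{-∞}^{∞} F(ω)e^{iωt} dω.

F[g](ω) = \frac{i \sqrt{\pi} \left(\omega - 6\right) \left(\left(\omega - 6\right)^{2} - 6\right) e^{- \frac{\left(\omega - 6\right)^{2}}{4}}}{8}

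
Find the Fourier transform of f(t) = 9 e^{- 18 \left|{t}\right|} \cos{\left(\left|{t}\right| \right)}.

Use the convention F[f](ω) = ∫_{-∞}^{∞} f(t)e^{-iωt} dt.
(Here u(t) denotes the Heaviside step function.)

F(ω) = \frac{324 \left(\omega^{2} + 325\right)}{\omega^{4} + 646 \omega^{2} + 105625}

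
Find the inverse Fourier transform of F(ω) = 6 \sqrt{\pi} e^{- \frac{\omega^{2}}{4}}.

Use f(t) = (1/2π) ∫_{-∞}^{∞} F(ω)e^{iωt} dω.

f(t) = 6 e^{- t^{2}}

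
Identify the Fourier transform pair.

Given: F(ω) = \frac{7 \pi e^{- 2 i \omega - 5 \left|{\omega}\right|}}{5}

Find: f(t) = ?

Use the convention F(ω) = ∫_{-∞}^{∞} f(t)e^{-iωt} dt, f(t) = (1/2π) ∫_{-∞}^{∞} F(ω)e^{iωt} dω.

f(t) = \frac{7}{\left(t - 2\right)^{2} + 25}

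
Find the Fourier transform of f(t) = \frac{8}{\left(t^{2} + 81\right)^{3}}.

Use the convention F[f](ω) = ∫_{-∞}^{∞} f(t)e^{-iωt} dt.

F(ω) = \frac{\pi \left(27 \omega^{2} + 9 \left|{\omega}\right| + 1\right) e^{- 9 \left|{\omega}\right|}}{19683}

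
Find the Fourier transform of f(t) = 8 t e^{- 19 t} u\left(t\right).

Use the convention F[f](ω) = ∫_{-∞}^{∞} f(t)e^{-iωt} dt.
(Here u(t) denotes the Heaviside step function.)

F(ω) = \frac{8}{\left(i \omega + 19\right)^{2}}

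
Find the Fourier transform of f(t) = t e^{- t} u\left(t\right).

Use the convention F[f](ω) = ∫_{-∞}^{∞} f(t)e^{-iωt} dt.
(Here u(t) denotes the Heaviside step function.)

F(ω) = \frac{1}{\left(i \omega + 1\right)^{2}}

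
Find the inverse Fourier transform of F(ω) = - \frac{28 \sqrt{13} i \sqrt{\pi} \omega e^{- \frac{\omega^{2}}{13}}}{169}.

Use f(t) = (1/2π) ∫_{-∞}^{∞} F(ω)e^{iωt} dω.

f(t) = 7 t e^{- \frac{13 t^{2}}{4}}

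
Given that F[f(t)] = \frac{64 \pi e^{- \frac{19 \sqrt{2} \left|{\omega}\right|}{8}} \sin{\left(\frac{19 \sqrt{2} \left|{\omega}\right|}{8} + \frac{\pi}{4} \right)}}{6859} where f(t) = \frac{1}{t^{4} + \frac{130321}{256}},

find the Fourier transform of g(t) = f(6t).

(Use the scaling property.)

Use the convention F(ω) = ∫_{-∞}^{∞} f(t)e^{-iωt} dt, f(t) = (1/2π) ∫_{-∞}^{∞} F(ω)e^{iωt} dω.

F[g](ω) = \frac{32 \pi e^{- \frac{19 \sqrt{2} \left|{\omega}\right|}{48}} \sin{\left(\frac{19 \sqrt{2} \left|{\omega}\right|}{48} + \frac{\pi}{4} \right)}}{20577}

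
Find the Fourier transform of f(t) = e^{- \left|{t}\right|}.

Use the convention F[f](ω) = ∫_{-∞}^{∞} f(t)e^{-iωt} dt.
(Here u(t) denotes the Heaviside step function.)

F(ω) = \frac{2}{\omega^{2} + 1}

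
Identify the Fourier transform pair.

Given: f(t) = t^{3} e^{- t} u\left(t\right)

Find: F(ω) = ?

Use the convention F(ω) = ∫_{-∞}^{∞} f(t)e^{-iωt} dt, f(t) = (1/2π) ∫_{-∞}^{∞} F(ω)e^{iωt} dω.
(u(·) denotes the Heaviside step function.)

F(ω) = \frac{6}{\left(i \omega + 1\right)^{4}}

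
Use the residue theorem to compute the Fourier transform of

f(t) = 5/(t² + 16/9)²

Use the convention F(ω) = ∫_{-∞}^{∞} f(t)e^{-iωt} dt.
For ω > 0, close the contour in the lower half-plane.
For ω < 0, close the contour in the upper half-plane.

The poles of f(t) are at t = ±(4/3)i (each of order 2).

Let g(z) = f(z)e^{-iωz}; for large |z| the factor e^{-iωz} decays in the lower half-plane when ω > 0 and in the upper half-plane when ω < 0.

Case ω > 0 (lower half-plane, clockwise contour ⇒ F(ω) = -2πi·ΣRes):
  Res_{z = - \frac{4 i}{3}} g(z) = \frac{45 i \left(4 \omega + 3\right) e^{- \frac{4 \omega}{3}}}{256} (pole of order 2)
  F(ω) = -2πi·ΣRes = \frac{45 \pi \left(4 \omega + 3\right) e^{- \frac{4 \omega}{3}}}{128}

Case ω < 0 (upper half-plane, counterclockwise contour ⇒ F(ω) = +2πi·ΣRes):
  Res_{z = \frac{4 i}{3}} g(z) = \frac{45 i \left(4 \omega - 3\right) e^{\frac{4 \omega}{3}}}{256} (pole of order 2)
  F(ω) = 2πi·ΣRes = \frac{45 \pi \left(3 - 4 \omega\right) e^{\frac{4 \omega}{3}}}{128}

Both cases combine into a single formula in |ω|:

F(ω) = \frac{45 \pi \left(4 \left|{\omega}\right| + 3\right) e^{- \frac{4 \left|{\omega}\right|}{3}}}{128}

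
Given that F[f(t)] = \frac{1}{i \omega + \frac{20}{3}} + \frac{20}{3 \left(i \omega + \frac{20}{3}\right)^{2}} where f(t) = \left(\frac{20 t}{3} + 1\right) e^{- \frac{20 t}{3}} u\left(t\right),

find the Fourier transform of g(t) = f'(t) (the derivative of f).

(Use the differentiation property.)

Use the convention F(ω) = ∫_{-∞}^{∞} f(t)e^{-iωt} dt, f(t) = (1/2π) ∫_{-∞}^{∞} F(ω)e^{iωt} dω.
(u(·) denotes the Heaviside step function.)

F[g](ω) = \frac{3 \omega \left(3 \omega - 40 i\right)}{9 \omega^{2} - 120 i \omega - 400}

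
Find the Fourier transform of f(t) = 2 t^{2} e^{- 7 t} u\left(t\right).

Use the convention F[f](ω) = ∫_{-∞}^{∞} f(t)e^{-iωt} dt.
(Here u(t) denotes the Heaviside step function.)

F(ω) = \frac{4}{\left(i \omega + 7\right)^{3}}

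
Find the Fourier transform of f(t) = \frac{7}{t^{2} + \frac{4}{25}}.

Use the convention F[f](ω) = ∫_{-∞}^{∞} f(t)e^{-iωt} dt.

F(ω) = \frac{35 \pi e^{- \frac{2 \left|{\omega}\right|}{5}}}{2}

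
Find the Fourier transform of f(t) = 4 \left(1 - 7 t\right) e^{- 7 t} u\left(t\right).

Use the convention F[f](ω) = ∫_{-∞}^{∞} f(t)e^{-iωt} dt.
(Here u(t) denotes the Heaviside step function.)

F(ω) = \frac{4 i \omega}{- \omega^{2} + 14 i \omega + 49}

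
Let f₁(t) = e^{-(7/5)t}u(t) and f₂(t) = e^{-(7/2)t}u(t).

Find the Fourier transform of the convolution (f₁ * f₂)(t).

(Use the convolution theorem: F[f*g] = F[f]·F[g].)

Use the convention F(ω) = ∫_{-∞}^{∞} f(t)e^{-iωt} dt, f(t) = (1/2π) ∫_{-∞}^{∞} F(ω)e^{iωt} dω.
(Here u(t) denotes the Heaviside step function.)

F[f₁*f₂](ω) = \frac{10}{- 10 \omega^{2} + 49 i \omega + 49}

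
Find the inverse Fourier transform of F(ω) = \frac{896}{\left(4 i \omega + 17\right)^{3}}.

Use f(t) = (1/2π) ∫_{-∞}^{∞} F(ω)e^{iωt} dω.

f(t) = 7 t^{2} e^{- \frac{17 t}{4}} u\left(t\right)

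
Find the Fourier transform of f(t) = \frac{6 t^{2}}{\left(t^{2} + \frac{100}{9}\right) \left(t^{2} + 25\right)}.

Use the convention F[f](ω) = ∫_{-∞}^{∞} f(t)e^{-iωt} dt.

F(ω) = \frac{54 \pi e^{- 5 \left|{\omega}\right|}}{25} - \frac{36 \pi e^{- \frac{10 \left|{\omega}\right|}{3}}}{25}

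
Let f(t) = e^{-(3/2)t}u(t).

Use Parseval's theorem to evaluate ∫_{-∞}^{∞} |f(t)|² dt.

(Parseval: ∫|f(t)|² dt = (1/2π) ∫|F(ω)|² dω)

∫|f(t)|² dt = \frac{1}{3}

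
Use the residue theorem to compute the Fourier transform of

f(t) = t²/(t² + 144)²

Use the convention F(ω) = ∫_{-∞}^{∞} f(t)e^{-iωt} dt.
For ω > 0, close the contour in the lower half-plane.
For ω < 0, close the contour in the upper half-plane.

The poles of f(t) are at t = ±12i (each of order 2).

Let g(z) = f(z)e^{-iωz}; for large |z| the factor e^{-iωz} decays in the lower half-plane when ω > 0 and in the upper half-plane when ω < 0.

Case ω > 0 (lower half-plane, clockwise contour ⇒ F(ω) = -2πi·ΣRes):
  Res_{z = - 12 i} g(z) = \frac{i \left(1 - 12 \omega\right) e^{- 12 \omega}}{48} (pole of order 2)
  F(ω) = -2πi·ΣRes = \frac{\pi \left(1 - 12 \omega\right) e^{- 12 \omega}}{24}

Case ω < 0 (upper half-plane, counterclockwise contour ⇒ F(ω) = +2πi·ΣRes):
  Res_{z = 12 i} g(z) = \frac{i \left(- 12 \omega - 1\right) e^{12 \omega}}{48} (pole of order 2)
  F(ω) = 2πi·ΣRes = \frac{\pi \left(12 \omega + 1\right) e^{12 \omega}}{24}

Both cases combine into a single formula in |ω|:

F(ω) = \frac{\pi \left(1 - 12 \left|{\omega}\right|\right) e^{- 12 \left|{\omega}\right|}}{24}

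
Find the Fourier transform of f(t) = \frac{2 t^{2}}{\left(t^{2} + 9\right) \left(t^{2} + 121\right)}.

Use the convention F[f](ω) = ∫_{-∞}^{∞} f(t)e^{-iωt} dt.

F(ω) = \frac{\pi \left(11 - 3 e^{8 \left|{\omega}\right|}\right) e^{- 11 \left|{\omega}\right|}}{56}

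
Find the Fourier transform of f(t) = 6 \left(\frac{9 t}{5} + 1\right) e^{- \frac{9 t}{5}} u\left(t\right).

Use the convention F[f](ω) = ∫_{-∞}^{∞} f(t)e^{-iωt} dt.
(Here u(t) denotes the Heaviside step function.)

F(ω) = \frac{30 \left(- 5 i \omega - 18\right)}{25 \omega^{2} - 90 i \omega - 81}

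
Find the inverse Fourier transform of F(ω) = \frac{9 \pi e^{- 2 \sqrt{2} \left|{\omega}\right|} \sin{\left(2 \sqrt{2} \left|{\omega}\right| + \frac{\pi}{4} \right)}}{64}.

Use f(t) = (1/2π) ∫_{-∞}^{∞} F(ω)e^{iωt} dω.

f(t) = \frac{9}{t^{4} + 256}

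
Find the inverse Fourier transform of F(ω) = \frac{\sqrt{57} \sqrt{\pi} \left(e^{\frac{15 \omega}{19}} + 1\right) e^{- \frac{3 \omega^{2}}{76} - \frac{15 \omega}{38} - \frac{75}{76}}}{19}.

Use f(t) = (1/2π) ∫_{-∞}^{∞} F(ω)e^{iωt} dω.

f(t) = 2 e^{- \frac{19 t^{2}}{3}} \cos{\left(5 t \right)}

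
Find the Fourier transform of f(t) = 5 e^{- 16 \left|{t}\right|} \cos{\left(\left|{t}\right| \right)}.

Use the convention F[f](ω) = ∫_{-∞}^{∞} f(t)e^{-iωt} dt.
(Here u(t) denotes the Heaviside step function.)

F(ω) = \frac{160 \left(\omega^{2} + 257\right)}{\omega^{4} + 510 \omega^{2} + 66049}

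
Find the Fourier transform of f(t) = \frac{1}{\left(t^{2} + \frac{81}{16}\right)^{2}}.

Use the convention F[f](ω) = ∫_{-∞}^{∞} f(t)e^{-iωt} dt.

F(ω) = \frac{8 \pi \left(9 \left|{\omega}\right| + 4\right) e^{- \frac{9 \left|{\omega}\right|}{4}}}{729}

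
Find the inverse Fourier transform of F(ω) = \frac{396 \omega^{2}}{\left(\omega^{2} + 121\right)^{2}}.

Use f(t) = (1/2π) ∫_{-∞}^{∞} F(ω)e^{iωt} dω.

f(t) = 9 \left(1 - 11 \left|{t}\right|\right) e^{- 11 \left|{t}\right|}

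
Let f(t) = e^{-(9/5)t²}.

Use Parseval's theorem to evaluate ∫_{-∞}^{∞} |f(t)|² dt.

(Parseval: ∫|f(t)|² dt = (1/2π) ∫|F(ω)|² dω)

∫|f(t)|² dt = \frac{\sqrt{10} \sqrt{\pi}}{6}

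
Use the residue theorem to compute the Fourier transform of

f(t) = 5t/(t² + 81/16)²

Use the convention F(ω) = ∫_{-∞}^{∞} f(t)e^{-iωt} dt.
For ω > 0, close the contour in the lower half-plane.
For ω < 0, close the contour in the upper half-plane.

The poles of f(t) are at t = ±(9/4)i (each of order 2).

Let g(z) = f(z)e^{-iωz}; for large |z| the factor e^{-iωz} decays in the lower half-plane when ω > 0 and in the upper half-plane when ω < 0.

Case ω > 0 (lower half-plane, clockwise contour ⇒ F(ω) = -2πi·ΣRes):
  Res_{z = - \frac{9 i}{4}} g(z) = \frac{5 \omega e^{- \frac{9 \omega}{4}}}{9} (pole of order 2)
  F(ω) = -2πi·ΣRes = - \frac{10 i \pi \omega e^{- \frac{9 \omega}{4}}}{9}

Case ω < 0 (upper half-plane, counterclockwise contour ⇒ F(ω) = +2πi·ΣRes):
  Res_{z = \frac{9 i}{4}} g(z) = - \frac{5 \omega e^{\frac{9 \omega}{4}}}{9} (pole of order 2)
  F(ω) = 2πi·ΣRes = - \frac{10 i \pi \omega e^{\frac{9 \omega}{4}}}{9}

Both cases combine into a single formula in |ω|:

F(ω) = - \frac{10 i \pi \omega e^{- \frac{9 \left|{\omega}\right|}{4}}}{9}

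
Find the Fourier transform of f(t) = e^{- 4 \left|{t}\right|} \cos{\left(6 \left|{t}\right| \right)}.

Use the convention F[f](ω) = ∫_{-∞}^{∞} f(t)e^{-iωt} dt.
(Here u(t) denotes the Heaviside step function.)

F(ω) = \frac{8 \left(\omega^{2} + 52\right)}{\omega^{4} - 40 \omega^{2} + 2704}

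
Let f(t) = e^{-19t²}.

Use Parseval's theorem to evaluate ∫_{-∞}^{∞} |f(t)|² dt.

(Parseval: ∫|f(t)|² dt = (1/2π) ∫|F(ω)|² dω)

∫|f(t)|² dt = \frac{\sqrt{38} \sqrt{\pi}}{38}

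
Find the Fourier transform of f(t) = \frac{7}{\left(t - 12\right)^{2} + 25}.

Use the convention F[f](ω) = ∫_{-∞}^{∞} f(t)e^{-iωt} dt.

F(ω) = \frac{7 \pi e^{- 12 i \omega - 5 \left|{\omega}\right|}}{5}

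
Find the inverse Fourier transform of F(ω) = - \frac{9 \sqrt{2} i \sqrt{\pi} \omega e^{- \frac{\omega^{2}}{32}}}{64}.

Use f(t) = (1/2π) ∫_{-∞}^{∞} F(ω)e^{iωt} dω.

f(t) = 9 t e^{- 8 t^{2}}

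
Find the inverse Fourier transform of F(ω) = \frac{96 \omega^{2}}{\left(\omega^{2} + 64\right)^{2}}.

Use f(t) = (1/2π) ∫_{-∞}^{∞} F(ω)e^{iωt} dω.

f(t) = 3 \left(1 - 8 \left|{t}\right|\right) e^{- 8 \left|{t}\right|}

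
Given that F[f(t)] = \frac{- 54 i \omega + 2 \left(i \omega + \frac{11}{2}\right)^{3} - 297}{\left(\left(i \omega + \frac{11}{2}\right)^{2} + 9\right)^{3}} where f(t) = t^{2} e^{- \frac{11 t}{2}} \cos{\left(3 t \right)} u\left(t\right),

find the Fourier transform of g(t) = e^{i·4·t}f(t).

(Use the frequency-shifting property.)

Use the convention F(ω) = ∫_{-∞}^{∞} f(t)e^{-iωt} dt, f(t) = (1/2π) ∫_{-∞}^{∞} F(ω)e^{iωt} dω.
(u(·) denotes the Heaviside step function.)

F[g](ω) = \frac{16 \left(216 i \left(4 - \omega\right) + \left(2 i \left(\omega - 4\right) + 11\right)^{3} - 1188\right)}{\left(\left(2 i \left(\omega - 4\right) + 11\right)^{2} + 36\right)^{3}}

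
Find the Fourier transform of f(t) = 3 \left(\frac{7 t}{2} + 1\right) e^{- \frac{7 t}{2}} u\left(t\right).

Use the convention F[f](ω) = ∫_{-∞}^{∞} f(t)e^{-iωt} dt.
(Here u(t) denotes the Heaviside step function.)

F(ω) = \frac{12 \left(- i \omega - 7\right)}{4 \omega^{2} - 28 i \omega - 49}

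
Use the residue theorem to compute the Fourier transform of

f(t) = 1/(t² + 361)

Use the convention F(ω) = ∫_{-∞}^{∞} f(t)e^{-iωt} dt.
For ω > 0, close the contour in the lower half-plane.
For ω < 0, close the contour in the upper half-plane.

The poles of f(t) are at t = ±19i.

Let g(z) = f(z)e^{-iωz}; for large |z| the factor e^{-iωz} decays in the lower half-plane when ω > 0 and in the upper half-plane when ω < 0.

Case ω > 0 (lower half-plane, clockwise contour ⇒ F(ω) = -2πi·ΣRes):
  Res_{z = - 19 i} g(z) = \frac{i e^{- 19 \omega}}{38}
  F(ω) = -2πi·ΣRes = \frac{\pi e^{- 19 \omega}}{19}

Case ω < 0 (upper half-plane, counterclockwise contour ⇒ F(ω) = +2πi·ΣRes):
  Res_{z = 19 i} g(z) = - \frac{i e^{19 \omega}}{38}
  F(ω) = 2πi·ΣRes = \frac{\pi e^{19 \omega}}{19}

Both cases combine into a single formula in |ω|:

F(ω) = \frac{\pi e^{- 19 \left|{\omega}\right|}}{19}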